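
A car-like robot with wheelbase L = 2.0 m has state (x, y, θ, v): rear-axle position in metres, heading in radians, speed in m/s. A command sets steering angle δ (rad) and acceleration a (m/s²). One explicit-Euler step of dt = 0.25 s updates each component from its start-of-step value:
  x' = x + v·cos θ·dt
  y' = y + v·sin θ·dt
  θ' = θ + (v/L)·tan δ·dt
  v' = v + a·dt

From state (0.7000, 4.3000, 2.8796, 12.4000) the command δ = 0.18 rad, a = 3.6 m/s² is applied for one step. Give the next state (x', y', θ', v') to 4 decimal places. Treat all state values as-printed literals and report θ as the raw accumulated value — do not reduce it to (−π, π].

(-2.2942, 5.1029, 3.1617, 13.3000)

x' = 0.7000 + 12.4000·cos(2.8796)·0.25 = -2.2942
y' = 4.3000 + 12.4000·sin(2.8796)·0.25 = 5.1029
θ' = 2.8796 + (12.4000/2.0)·tan(0.18)·0.25 = 3.1617
v' = 12.4000 + 3.6000·0.25 = 13.3000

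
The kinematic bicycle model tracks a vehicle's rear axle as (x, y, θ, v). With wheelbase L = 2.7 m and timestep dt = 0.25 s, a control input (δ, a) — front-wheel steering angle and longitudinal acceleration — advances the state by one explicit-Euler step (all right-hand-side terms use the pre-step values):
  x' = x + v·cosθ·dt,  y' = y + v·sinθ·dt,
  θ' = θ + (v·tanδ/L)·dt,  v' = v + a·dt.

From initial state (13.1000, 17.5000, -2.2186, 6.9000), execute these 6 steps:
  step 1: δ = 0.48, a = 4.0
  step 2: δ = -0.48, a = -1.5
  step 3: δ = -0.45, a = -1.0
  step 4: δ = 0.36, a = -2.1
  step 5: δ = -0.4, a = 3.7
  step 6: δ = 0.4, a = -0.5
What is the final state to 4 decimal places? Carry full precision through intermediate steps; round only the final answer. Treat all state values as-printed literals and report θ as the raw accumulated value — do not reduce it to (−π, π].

after step 1 (δ=0.48, a=4.0): (12.059072, 16.124466, -1.885988, 7.900000)
after step 2 (δ=-0.48, a=-1.5): (11.446826, 14.246760, -2.266805, 7.525000)
after step 3 (δ=-0.45, a=-1.0): (10.240644, 12.803075, -2.603378, 7.275000)
after step 4 (δ=0.36, a=-2.1): (8.679020, 11.870776, -2.349829, 6.750000)
after step 5 (δ=-0.4, a=3.7): (7.493397, 10.669962, -2.614074, 7.675000)
after step 6 (δ=0.4, a=-0.5): (5.835484, 9.704081, -2.313617, 7.550000)

(5.8355, 9.7041, -2.3136, 7.5500)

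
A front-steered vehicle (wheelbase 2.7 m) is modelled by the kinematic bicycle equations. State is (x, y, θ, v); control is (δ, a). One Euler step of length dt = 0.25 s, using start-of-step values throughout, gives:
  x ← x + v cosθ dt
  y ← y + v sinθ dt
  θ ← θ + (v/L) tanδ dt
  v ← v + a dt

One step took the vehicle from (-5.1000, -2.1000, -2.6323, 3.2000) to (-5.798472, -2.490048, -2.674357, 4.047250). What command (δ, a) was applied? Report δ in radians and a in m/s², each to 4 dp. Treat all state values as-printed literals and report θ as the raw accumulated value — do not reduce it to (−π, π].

a = (v'−v)/dt = (0.847250)/0.25 = 3.3890
Δθ = θ'−θ = -0.042057;  (v·dt/L) = 3.2000·0.25/2.7 = 0.296296
tan δ = Δθ·L/(v·dt) = -0.141942  →  δ = -0.1410

δ = -0.1410, a = 3.3890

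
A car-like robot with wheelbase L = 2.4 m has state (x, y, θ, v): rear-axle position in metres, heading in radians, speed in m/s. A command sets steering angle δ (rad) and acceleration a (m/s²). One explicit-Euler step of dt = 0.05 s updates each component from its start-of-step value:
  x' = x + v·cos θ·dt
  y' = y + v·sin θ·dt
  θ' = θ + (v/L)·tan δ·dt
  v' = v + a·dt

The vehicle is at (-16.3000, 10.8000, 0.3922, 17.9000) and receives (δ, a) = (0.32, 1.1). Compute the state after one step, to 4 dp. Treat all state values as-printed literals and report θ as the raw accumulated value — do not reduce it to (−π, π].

(-15.4730, 11.1421, 0.5158, 17.9550)

x' = -16.3000 + 17.9000·cos(0.3922)·0.05 = -15.4730
y' = 10.8000 + 17.9000·sin(0.3922)·0.05 = 11.1421
θ' = 0.3922 + (17.9000/2.4)·tan(0.32)·0.05 = 0.5158
v' = 17.9000 + 1.1000·0.05 = 17.9550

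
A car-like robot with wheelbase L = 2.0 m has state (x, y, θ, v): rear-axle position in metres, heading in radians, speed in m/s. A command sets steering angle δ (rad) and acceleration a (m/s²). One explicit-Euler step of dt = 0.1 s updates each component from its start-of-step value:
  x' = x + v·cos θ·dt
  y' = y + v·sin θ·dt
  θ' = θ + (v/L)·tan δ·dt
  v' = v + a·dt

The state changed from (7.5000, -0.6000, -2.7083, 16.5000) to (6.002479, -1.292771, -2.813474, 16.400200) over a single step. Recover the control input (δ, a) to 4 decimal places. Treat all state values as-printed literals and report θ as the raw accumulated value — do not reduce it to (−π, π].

a = (v'−v)/dt = (-0.099800)/0.1 = -0.9980
Δθ = θ'−θ = -0.105174;  (v·dt/L) = 16.5000·0.1/2.0 = 0.825000
tan δ = Δθ·L/(v·dt) = -0.127484  →  δ = -0.1268

δ = -0.1268, a = -0.9980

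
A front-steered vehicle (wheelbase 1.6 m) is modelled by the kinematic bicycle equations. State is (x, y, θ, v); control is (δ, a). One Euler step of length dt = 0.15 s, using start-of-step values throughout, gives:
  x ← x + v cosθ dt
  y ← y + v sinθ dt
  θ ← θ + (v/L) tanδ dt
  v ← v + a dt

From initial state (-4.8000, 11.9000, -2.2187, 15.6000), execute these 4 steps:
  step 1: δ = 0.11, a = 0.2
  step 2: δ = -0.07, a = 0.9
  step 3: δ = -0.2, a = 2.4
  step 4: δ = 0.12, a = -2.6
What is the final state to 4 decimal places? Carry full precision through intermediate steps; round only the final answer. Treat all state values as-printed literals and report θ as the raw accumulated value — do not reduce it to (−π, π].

(-10.4996, 4.4707, -2.2772, 15.7350)

after step 1 (δ=0.11, a=0.2): (-6.212228, 10.034199, -2.057173, 15.630000)
after step 2 (δ=-0.07, a=0.9): (-7.308108, 7.961586, -2.159913, 15.765000)
after step 3 (δ=-0.2, a=2.4): (-8.622026, 5.995457, -2.459512, 16.125000)
after step 4 (δ=0.12, a=-2.6): (-10.499611, 4.470653, -2.277230, 15.735000)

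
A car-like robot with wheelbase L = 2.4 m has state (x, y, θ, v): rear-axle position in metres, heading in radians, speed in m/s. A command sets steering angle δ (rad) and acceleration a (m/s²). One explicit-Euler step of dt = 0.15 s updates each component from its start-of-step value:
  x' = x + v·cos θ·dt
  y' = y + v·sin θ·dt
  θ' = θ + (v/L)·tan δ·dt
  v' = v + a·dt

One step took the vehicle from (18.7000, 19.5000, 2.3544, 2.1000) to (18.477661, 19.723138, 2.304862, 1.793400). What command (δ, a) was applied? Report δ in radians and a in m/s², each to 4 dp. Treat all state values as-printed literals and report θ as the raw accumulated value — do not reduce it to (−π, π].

a = (v'−v)/dt = (-0.306600)/0.15 = -2.0440
Δθ = θ'−θ = -0.049538;  (v·dt/L) = 2.1000·0.15/2.4 = 0.131250
tan δ = Δθ·L/(v·dt) = -0.377432  →  δ = -0.3609

δ = -0.3609, a = -2.0440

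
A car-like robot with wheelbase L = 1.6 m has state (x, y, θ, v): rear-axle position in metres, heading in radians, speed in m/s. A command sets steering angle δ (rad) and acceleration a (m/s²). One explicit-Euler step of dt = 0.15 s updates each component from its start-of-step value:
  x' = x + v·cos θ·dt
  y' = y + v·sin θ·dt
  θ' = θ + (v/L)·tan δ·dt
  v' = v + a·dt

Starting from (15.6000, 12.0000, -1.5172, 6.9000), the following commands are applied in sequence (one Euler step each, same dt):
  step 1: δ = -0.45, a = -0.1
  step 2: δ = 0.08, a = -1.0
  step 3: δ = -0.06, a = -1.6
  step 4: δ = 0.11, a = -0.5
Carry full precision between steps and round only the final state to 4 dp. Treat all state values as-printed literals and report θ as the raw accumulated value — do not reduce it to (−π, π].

after step 1 (δ=-0.45, a=-0.1): (15.655446, 10.966486, -1.829676, 6.885000)
after step 2 (δ=0.08, a=-1.0): (15.391064, 9.968150, -1.777928, 6.735000)
after step 3 (δ=-0.06, a=-1.6): (15.183302, 8.979495, -1.815858, 6.495000)
after step 4 (δ=0.11, a=-0.5): (14.946933, 8.034353, -1.748607, 6.420000)

(14.9469, 8.0344, -1.7486, 6.4200)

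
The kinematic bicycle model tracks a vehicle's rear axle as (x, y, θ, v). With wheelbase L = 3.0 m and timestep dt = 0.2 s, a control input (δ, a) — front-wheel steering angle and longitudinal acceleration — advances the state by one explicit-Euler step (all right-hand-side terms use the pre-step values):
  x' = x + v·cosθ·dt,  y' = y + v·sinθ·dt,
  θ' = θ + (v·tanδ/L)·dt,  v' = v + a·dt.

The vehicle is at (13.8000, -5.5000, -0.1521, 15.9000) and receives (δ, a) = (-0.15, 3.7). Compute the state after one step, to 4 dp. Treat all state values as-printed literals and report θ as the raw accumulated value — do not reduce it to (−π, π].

(16.9433, -5.9818, -0.3123, 16.6400)

x' = 13.8000 + 15.9000·cos(-0.1521)·0.2 = 16.9433
y' = -5.5000 + 15.9000·sin(-0.1521)·0.2 = -5.9818
θ' = -0.1521 + (15.9000/3.0)·tan(-0.15)·0.2 = -0.3123
v' = 15.9000 + 3.7000·0.2 = 16.6400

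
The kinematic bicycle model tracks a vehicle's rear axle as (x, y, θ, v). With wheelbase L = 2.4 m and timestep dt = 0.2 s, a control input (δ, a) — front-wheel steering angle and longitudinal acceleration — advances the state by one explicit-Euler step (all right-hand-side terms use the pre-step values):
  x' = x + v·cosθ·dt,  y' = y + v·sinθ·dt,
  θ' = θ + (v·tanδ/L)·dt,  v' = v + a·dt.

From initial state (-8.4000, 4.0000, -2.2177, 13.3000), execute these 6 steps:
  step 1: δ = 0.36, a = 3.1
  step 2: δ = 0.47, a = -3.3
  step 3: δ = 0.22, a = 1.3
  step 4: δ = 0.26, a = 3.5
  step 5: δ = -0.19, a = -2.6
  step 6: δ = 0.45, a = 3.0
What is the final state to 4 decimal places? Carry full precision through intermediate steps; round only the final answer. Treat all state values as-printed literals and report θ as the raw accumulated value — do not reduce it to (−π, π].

(-4.2041, -9.4244, -0.3409, 14.3000)

after step 1 (δ=0.36, a=3.1): (-10.003231, 1.877443, -1.800520, 13.920000)
after step 2 (δ=0.47, a=-3.3): (-10.637172, -0.833420, -1.211280, 13.260000)
after step 3 (δ=0.22, a=1.3): (-9.704141, -3.315869, -0.964180, 13.520000)
after step 4 (δ=0.26, a=3.5): (-8.162616, -5.537427, -0.664463, 14.220000)
after step 5 (δ=-0.19, a=-2.6): (-5.923682, -7.291140, -0.892362, 13.700000)
after step 6 (δ=0.45, a=3.0): (-4.204126, -9.424384, -0.340874, 14.300000)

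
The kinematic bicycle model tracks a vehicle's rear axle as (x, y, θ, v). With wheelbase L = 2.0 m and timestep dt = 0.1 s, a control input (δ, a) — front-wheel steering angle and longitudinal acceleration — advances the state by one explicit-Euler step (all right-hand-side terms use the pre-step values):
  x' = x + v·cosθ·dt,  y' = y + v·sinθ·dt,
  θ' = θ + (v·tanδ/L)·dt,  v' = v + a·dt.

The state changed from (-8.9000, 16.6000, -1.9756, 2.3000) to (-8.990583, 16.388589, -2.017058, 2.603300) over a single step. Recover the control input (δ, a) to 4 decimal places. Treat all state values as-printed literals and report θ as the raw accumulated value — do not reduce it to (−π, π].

δ = -0.3460, a = 3.0330

a = (v'−v)/dt = (0.303300)/0.1 = 3.0330
Δθ = θ'−θ = -0.041458;  (v·dt/L) = 2.3000·0.1/2.0 = 0.115000
tan δ = Δθ·L/(v·dt) = -0.360504  →  δ = -0.3460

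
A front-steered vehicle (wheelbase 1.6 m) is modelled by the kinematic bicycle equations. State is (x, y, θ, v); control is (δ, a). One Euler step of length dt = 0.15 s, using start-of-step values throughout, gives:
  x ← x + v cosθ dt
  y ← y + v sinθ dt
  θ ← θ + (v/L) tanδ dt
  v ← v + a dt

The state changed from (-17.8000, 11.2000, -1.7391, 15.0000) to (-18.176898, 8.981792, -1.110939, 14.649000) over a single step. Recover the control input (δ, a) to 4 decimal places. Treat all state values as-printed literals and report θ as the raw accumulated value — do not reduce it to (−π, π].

a = (v'−v)/dt = (-0.351000)/0.15 = -2.3400
Δθ = θ'−θ = 0.628161;  (v·dt/L) = 15.0000·0.15/1.6 = 1.406250
tan δ = Δθ·L/(v·dt) = 0.446692  →  δ = 0.4201

δ = 0.4201, a = -2.3400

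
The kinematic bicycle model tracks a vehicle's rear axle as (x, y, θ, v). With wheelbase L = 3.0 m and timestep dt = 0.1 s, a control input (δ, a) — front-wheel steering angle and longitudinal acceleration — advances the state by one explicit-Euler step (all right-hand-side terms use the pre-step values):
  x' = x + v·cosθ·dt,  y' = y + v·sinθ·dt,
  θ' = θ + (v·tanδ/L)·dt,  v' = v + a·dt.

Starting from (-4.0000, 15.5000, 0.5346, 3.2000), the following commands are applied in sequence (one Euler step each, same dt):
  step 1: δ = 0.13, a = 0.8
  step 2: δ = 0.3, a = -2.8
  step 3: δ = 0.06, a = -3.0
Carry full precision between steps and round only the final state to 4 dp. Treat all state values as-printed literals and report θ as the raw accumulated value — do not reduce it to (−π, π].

after step 1 (δ=0.13, a=0.8): (-3.724649, 15.663039, 0.548545, 3.280000)
after step 2 (δ=0.3, a=-2.8): (-3.444772, 15.834073, 0.582366, 3.000000)
after step 3 (δ=0.06, a=-3.0): (-3.194223, 15.999074, 0.588373, 2.700000)

(-3.1942, 15.9991, 0.5884, 2.7000)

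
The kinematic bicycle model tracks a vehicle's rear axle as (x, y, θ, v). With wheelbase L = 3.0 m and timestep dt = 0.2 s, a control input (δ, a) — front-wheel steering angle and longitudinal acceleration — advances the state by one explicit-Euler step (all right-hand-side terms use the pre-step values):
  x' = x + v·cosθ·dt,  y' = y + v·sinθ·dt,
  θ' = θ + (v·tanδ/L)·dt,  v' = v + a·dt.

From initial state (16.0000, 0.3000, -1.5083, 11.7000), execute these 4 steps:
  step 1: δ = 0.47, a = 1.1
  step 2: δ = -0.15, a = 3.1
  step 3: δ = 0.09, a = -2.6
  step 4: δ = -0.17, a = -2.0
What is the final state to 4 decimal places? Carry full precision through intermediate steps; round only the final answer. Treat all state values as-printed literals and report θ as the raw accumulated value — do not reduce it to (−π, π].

after step 1 (δ=0.47, a=1.1): (16.146146, -2.035432, -1.112087, 11.920000)
after step 2 (δ=-0.15, a=3.1): (17.201761, -4.172985, -1.232189, 12.540000)
after step 3 (δ=0.09, a=-2.6): (18.034854, -6.538576, -1.156745, 12.020000)
after step 4 (δ=-0.17, a=-2.0): (19.002035, -8.739434, -1.294299, 11.620000)

(19.0020, -8.7394, -1.2943, 11.6200)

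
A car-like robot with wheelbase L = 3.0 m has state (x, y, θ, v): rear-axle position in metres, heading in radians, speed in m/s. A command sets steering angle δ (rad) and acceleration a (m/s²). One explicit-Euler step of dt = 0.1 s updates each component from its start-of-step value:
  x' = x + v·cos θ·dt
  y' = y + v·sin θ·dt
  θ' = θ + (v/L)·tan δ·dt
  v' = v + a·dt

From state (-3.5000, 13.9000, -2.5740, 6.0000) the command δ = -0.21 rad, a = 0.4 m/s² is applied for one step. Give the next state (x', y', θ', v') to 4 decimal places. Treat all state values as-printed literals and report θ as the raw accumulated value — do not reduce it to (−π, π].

(-4.0059, 13.5774, -2.6166, 6.0400)

x' = -3.5000 + 6.0000·cos(-2.5740)·0.1 = -4.0059
y' = 13.9000 + 6.0000·sin(-2.5740)·0.1 = 13.5774
θ' = -2.5740 + (6.0000/3.0)·tan(-0.21)·0.1 = -2.6166
v' = 6.0000 + 0.4000·0.1 = 6.0400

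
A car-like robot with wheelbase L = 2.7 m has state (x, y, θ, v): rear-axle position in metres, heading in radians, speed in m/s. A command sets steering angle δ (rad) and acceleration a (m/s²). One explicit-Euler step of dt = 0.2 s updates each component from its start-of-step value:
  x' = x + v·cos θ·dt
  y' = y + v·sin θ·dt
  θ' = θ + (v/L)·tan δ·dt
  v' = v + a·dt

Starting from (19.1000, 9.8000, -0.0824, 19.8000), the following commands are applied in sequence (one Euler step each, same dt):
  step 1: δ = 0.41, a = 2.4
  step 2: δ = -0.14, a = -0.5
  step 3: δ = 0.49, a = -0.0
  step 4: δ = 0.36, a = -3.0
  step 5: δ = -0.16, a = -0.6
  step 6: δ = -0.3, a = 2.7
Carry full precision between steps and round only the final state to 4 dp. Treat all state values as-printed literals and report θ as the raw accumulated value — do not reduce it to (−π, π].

(31.8539, 24.3923, 1.0234, 20.0000)

after step 1 (δ=0.41, a=2.4): (23.046564, 9.474065, 0.555059, 20.280000)
after step 2 (δ=-0.14, a=-0.5): (26.493634, 11.611551, 0.343363, 20.180000)
after step 3 (δ=0.49, a=-0.0): (30.294043, 12.970294, 1.140680, 20.180000)
after step 4 (δ=0.36, a=-3.0): (31.976962, 16.638683, 1.703332, 19.580000)
after step 5 (δ=-0.16, a=-0.6): (31.459470, 20.520340, 1.469272, 19.460000)
after step 6 (δ=-0.3, a=2.7): (31.853924, 24.392299, 1.023370, 20.000000)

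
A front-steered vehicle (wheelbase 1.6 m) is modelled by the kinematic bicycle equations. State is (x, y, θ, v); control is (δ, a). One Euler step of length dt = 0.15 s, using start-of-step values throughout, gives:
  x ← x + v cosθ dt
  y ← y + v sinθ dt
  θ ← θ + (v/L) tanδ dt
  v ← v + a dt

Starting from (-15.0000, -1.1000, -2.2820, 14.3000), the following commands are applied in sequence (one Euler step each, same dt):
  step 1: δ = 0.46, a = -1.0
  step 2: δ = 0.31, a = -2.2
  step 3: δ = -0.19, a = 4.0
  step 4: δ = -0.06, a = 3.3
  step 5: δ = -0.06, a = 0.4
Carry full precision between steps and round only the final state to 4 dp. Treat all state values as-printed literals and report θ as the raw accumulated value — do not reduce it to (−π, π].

(-15.3508, -11.1517, -1.6072, 14.9750)

after step 1 (δ=0.46, a=-1.0): (-16.400140, -2.725002, -1.617789, 14.150000)
after step 2 (δ=0.31, a=-2.2): (-16.499846, -4.845159, -1.192855, 13.820000)
after step 3 (δ=-0.19, a=4.0): (-15.734891, -6.771859, -1.442029, 14.420000)
after step 4 (δ=-0.06, a=3.3): (-15.457137, -8.916952, -1.523239, 14.915000)
after step 5 (δ=-0.06, a=0.4): (-15.350779, -11.151672, -1.607237, 14.975000)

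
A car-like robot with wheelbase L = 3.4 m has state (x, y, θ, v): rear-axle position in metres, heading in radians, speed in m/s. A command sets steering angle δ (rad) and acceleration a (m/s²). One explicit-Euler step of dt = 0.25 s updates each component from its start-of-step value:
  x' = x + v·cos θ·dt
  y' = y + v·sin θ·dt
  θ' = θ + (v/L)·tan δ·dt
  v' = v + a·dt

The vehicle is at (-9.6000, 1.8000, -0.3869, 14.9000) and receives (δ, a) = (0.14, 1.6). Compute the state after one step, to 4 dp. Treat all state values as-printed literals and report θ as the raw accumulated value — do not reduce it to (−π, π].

(-6.1503, 0.3945, -0.2325, 15.3000)

x' = -9.6000 + 14.9000·cos(-0.3869)·0.25 = -6.1503
y' = 1.8000 + 14.9000·sin(-0.3869)·0.25 = 0.3945
θ' = -0.3869 + (14.9000/3.4)·tan(0.14)·0.25 = -0.2325
v' = 14.9000 + 1.6000·0.25 = 15.3000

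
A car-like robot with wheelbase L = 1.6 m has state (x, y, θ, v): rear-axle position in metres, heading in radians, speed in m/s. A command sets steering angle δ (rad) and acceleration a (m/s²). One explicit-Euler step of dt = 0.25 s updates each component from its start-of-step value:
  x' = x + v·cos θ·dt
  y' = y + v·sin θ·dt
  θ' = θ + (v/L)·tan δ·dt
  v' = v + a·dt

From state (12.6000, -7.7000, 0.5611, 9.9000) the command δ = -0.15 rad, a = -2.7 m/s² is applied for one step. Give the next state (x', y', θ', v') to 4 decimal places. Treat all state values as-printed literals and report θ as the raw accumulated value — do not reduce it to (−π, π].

x' = 12.6000 + 9.9000·cos(0.5611)·0.25 = 14.6955
y' = -7.7000 + 9.9000·sin(0.5611)·0.25 = -6.3830
θ' = 0.5611 + (9.9000/1.6)·tan(-0.15)·0.25 = 0.3273
v' = 9.9000 − 2.7000·0.25 = 9.2250

(14.6955, -6.3830, 0.3273, 9.2250)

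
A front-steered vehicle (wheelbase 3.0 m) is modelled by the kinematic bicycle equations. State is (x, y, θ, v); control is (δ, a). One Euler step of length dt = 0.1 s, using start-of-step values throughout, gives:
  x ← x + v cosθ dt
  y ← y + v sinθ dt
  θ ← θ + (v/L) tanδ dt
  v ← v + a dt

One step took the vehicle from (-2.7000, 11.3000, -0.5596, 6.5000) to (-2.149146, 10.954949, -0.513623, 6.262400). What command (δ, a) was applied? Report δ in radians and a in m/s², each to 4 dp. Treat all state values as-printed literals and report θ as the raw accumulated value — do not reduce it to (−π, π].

δ = 0.2091, a = -2.3760

a = (v'−v)/dt = (-0.237600)/0.1 = -2.3760
Δθ = θ'−θ = 0.045977;  (v·dt/L) = 6.5000·0.1/3.0 = 0.216667
tan δ = Δθ·L/(v·dt) = 0.212202  →  δ = 0.2091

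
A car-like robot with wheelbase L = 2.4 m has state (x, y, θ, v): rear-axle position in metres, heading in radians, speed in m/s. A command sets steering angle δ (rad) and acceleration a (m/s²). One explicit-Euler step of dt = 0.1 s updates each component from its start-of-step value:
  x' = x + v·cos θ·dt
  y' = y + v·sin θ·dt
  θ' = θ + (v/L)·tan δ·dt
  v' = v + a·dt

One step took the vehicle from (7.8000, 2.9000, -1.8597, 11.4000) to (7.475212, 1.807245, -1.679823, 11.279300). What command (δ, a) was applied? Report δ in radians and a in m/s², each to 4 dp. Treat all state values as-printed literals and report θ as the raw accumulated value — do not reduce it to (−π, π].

a = (v'−v)/dt = (-0.120700)/0.1 = -1.2070
Δθ = θ'−θ = 0.179877;  (v·dt/L) = 11.4000·0.1/2.4 = 0.475000
tan δ = Δθ·L/(v·dt) = 0.378688  →  δ = 0.3620

δ = 0.3620, a = -1.2070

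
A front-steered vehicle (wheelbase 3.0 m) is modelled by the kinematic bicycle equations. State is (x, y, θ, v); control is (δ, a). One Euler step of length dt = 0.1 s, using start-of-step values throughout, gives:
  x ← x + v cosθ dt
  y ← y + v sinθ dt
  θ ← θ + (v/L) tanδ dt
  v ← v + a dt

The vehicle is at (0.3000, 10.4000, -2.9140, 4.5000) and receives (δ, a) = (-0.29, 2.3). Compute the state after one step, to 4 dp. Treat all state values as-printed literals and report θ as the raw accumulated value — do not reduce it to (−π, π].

x' = 0.3000 + 4.5000·cos(-2.9140)·0.1 = -0.1384
y' = 10.4000 + 4.5000·sin(-2.9140)·0.1 = 10.2985
θ' = -2.9140 + (4.5000/3.0)·tan(-0.29)·0.1 = -2.9588
v' = 4.5000 + 2.3000·0.1 = 4.7300

(-0.1384, 10.2985, -2.9588, 4.7300)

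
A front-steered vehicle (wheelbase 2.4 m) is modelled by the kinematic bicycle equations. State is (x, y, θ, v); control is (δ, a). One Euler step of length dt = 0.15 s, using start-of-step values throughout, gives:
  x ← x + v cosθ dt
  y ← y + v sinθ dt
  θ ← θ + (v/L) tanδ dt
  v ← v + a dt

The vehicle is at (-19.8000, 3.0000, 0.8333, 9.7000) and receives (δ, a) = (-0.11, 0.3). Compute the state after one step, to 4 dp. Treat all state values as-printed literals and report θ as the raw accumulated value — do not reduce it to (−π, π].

(-18.8216, 4.0769, 0.7663, 9.7450)

x' = -19.8000 + 9.7000·cos(0.8333)·0.15 = -18.8216
y' = 3.0000 + 9.7000·sin(0.8333)·0.15 = 4.0769
θ' = 0.8333 + (9.7000/2.4)·tan(-0.11)·0.15 = 0.7663
v' = 9.7000 + 0.3000·0.15 = 9.7450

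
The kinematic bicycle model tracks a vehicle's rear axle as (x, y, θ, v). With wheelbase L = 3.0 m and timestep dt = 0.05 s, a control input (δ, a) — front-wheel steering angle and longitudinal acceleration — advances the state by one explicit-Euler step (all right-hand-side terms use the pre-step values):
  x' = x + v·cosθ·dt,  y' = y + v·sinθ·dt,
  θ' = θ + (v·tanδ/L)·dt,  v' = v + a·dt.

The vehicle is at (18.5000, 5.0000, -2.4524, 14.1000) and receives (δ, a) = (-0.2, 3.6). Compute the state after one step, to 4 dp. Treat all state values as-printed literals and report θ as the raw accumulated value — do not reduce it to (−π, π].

x' = 18.5000 + 14.1000·cos(-2.4524)·0.05 = 17.9559
y' = 5.0000 + 14.1000·sin(-2.4524)·0.05 = 4.5517
θ' = -2.4524 + (14.1000/3.0)·tan(-0.2)·0.05 = -2.5000
v' = 14.1000 + 3.6000·0.05 = 14.2800

(17.9559, 4.5517, -2.5000, 14.2800)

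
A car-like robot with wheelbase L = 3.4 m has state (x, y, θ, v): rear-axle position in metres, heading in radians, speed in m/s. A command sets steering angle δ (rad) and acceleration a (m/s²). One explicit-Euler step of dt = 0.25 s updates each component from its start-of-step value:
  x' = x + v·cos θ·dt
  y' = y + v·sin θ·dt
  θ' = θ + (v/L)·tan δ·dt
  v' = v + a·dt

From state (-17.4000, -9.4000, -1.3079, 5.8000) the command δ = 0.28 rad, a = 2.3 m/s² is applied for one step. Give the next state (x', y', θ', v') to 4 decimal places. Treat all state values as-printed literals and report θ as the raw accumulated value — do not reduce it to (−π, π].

x' = -17.4000 + 5.8000·cos(-1.3079)·0.25 = -17.0232
y' = -9.4000 + 5.8000·sin(-1.3079)·0.25 = -10.8002
θ' = -1.3079 + (5.8000/3.4)·tan(0.28)·0.25 = -1.1853
v' = 5.8000 + 2.3000·0.25 = 6.3750

(-17.0232, -10.8002, -1.1853, 6.3750)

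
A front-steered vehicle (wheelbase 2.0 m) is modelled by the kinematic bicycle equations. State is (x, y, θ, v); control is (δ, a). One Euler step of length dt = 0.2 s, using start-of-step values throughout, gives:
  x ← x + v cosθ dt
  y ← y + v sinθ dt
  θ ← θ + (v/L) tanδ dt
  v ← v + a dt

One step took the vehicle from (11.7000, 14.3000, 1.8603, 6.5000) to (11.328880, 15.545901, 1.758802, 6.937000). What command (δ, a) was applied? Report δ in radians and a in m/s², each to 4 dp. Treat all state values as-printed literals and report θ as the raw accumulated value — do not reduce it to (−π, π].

δ = -0.1549, a = 2.1850

a = (v'−v)/dt = (0.437000)/0.2 = 2.1850
Δθ = θ'−θ = -0.101498;  (v·dt/L) = 6.5000·0.2/2.0 = 0.650000
tan δ = Δθ·L/(v·dt) = -0.156151  →  δ = -0.1549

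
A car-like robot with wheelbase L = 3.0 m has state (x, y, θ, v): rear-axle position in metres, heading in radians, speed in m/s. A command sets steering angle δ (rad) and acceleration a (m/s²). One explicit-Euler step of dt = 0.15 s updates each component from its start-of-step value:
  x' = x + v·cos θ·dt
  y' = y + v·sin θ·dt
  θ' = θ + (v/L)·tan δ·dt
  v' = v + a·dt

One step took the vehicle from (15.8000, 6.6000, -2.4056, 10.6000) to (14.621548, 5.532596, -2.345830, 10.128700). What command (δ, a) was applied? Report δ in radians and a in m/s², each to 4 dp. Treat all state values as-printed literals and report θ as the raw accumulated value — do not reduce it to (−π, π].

a = (v'−v)/dt = (-0.471300)/0.15 = -3.1420
Δθ = θ'−θ = 0.059770;  (v·dt/L) = 10.6000·0.15/3.0 = 0.530000
tan δ = Δθ·L/(v·dt) = 0.112774  →  δ = 0.1123

δ = 0.1123, a = -3.1420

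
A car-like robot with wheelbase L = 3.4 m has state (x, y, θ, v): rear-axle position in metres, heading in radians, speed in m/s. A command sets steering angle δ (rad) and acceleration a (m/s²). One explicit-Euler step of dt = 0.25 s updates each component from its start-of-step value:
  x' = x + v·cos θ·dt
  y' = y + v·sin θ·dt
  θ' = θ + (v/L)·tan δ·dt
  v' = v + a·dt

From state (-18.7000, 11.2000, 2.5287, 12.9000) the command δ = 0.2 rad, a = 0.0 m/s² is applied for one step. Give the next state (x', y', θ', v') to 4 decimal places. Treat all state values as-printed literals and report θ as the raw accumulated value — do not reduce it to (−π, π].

x' = -18.7000 + 12.9000·cos(2.5287)·0.25 = -21.3380
y' = 11.2000 + 12.9000·sin(2.5287)·0.25 = 13.0551
θ' = 2.5287 + (12.9000/3.4)·tan(0.2)·0.25 = 2.7210
v' = 12.9000 + 0.0000·0.25 = 12.9000

(-21.3380, 13.0551, 2.7210, 12.9000)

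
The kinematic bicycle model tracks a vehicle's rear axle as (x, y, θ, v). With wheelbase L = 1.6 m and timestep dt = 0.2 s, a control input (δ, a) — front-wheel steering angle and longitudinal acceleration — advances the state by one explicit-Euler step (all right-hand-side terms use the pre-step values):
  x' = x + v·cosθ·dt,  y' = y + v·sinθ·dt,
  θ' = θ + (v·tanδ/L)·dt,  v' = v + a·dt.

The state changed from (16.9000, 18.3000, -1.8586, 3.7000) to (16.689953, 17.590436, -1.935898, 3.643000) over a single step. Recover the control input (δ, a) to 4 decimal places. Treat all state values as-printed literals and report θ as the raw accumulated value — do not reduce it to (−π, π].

δ = -0.1656, a = -0.2850

a = (v'−v)/dt = (-0.057000)/0.2 = -0.2850
Δθ = θ'−θ = -0.077298;  (v·dt/L) = 3.7000·0.2/1.6 = 0.462500
tan δ = Δθ·L/(v·dt) = -0.167131  →  δ = -0.1656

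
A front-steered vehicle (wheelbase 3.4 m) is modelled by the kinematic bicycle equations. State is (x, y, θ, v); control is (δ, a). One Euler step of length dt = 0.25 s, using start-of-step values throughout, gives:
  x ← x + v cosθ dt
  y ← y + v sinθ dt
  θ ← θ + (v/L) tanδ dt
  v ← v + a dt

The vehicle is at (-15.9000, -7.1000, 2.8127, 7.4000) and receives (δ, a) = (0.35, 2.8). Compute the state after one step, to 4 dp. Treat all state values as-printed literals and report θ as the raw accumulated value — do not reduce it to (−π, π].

x' = -15.9000 + 7.4000·cos(2.8127)·0.25 = -17.6508
y' = -7.1000 + 7.4000·sin(2.8127)·0.25 = -6.5025
θ' = 2.8127 + (7.4000/3.4)·tan(0.35)·0.25 = 3.0113
v' = 7.4000 + 2.8000·0.25 = 8.1000

(-17.6508, -6.5025, 3.0113, 8.1000)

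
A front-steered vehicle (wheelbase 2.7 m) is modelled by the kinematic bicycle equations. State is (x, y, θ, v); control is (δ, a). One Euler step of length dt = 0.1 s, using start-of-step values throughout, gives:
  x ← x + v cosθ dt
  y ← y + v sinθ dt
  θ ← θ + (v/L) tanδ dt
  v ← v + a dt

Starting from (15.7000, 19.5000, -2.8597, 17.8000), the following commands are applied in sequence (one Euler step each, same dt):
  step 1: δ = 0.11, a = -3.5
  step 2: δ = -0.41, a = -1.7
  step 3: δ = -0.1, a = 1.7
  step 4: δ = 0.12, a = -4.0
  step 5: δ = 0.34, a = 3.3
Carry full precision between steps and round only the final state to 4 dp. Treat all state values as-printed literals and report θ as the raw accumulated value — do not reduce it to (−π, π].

after step 1 (δ=0.11, a=-3.5): (13.990255, 19.004850, -2.786888, 17.450000)
after step 2 (δ=-0.41, a=-1.7): (12.353883, 18.398787, -3.067788, 17.280000)
after step 3 (δ=-0.1, a=1.7): (10.630588, 18.271369, -3.132002, 17.450000)
after step 4 (δ=0.12, a=-4.0): (8.885668, 18.254634, -3.054072, 17.050000)
after step 5 (δ=0.34, a=3.3): (7.187194, 18.105602, -2.830694, 17.380000)

(7.1872, 18.1056, -2.8307, 17.3800)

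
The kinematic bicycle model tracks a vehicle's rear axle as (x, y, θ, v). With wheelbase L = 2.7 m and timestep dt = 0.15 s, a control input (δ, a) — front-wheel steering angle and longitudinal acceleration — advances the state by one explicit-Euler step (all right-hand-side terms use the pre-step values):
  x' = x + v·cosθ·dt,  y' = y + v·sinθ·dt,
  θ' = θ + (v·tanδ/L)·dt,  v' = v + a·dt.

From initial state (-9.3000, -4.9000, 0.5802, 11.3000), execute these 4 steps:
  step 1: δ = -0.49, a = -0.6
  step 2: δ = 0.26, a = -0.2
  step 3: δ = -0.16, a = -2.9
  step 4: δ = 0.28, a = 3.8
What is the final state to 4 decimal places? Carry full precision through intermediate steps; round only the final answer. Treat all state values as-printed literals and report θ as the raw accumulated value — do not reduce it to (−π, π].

after step 1 (δ=-0.49, a=-0.6): (-7.882382, -3.970816, 0.245351, 11.210000)
after step 2 (δ=0.26, a=-0.2): (-6.251239, -3.562385, 0.411023, 11.180000)
after step 3 (δ=-0.16, a=-2.9): (-4.713912, -2.892344, 0.310789, 10.745000)
after step 4 (δ=0.28, a=3.8): (-3.179376, -2.399456, 0.482442, 11.315000)

(-3.1794, -2.3995, 0.4824, 11.3150)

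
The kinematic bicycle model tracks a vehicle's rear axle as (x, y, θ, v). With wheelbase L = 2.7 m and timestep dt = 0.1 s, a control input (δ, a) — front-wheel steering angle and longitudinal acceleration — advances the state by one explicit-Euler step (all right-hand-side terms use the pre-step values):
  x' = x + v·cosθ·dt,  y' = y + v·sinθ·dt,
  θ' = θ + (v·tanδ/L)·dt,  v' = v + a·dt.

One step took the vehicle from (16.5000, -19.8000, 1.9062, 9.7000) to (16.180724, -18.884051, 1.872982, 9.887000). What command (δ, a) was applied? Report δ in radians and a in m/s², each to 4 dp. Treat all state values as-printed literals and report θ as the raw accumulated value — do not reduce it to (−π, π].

δ = -0.0922, a = 1.8700

a = (v'−v)/dt = (0.187000)/0.1 = 1.8700
Δθ = θ'−θ = -0.033218;  (v·dt/L) = 9.7000·0.1/2.7 = 0.359259
tan δ = Δθ·L/(v·dt) = -0.092462  →  δ = -0.0922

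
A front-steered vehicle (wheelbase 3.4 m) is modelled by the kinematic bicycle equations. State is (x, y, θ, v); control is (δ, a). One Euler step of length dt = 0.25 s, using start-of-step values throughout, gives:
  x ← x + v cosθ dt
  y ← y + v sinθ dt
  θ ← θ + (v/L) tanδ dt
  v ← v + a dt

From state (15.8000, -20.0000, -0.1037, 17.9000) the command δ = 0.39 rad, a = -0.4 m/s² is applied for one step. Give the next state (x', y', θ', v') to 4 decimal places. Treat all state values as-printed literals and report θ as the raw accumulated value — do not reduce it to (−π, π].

(20.2510, -20.4632, 0.4373, 17.8000)

x' = 15.8000 + 17.9000·cos(-0.1037)·0.25 = 20.2510
y' = -20.0000 + 17.9000·sin(-0.1037)·0.25 = -20.4632
θ' = -0.1037 + (17.9000/3.4)·tan(0.39)·0.25 = 0.4373
v' = 17.9000 − 0.4000·0.25 = 17.8000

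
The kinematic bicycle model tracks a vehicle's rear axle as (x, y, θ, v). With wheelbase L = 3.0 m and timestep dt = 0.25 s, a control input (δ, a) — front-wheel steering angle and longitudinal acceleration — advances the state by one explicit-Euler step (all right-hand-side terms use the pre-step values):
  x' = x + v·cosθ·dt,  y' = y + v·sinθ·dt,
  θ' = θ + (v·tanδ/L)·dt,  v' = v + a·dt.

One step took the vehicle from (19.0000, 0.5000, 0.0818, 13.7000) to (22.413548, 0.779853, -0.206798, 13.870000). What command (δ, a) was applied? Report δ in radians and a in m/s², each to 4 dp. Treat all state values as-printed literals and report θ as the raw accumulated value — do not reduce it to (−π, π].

δ = -0.2476, a = 0.6800

a = (v'−v)/dt = (0.170000)/0.25 = 0.6800
Δθ = θ'−θ = -0.288598;  (v·dt/L) = 13.7000·0.25/3.0 = 1.141667
tan δ = Δθ·L/(v·dt) = -0.252787  →  δ = -0.2476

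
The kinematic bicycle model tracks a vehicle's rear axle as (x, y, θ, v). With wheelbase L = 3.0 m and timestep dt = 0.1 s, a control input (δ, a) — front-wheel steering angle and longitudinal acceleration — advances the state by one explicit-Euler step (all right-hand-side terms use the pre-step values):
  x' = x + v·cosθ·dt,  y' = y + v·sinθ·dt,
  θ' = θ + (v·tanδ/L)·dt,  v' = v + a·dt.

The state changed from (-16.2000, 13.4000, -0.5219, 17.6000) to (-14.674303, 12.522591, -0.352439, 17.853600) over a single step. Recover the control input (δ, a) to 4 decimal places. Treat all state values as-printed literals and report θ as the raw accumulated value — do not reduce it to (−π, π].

a = (v'−v)/dt = (0.253600)/0.1 = 2.5360
Δθ = θ'−θ = 0.169461;  (v·dt/L) = 17.6000·0.1/3.0 = 0.586667
tan δ = Δθ·L/(v·dt) = 0.288854  →  δ = 0.2812

δ = 0.2812, a = 2.5360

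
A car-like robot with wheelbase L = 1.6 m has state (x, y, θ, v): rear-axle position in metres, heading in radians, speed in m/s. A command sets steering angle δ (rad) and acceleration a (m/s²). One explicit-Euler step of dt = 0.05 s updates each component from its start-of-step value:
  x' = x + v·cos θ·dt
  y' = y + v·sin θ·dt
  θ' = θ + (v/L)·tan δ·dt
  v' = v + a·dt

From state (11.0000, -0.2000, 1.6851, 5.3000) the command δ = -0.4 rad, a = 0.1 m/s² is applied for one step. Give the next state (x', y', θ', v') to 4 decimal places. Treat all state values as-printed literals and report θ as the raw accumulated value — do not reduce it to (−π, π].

x' = 11.0000 + 5.3000·cos(1.6851)·0.05 = 10.9698
y' = -0.2000 + 5.3000·sin(1.6851)·0.05 = 0.0633
θ' = 1.6851 + (5.3000/1.6)·tan(-0.4)·0.05 = 1.6151
v' = 5.3000 + 0.1000·0.05 = 5.3050

(10.9698, 0.0633, 1.6151, 5.3050)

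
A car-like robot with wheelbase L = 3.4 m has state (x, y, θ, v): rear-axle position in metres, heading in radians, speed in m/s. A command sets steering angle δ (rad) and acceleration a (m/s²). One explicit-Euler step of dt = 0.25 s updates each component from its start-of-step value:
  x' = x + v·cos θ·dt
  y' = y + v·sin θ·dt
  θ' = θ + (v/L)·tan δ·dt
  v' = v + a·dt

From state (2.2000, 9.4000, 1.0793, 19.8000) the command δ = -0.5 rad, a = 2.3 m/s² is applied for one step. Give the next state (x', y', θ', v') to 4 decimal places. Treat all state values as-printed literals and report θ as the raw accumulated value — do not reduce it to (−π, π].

x' = 2.2000 + 19.8000·cos(1.0793)·0.25 = 4.5361
y' = 9.4000 + 19.8000·sin(1.0793)·0.25 = 13.7641
θ' = 1.0793 + (19.8000/3.4)·tan(-0.5)·0.25 = 0.2839
v' = 19.8000 + 2.3000·0.25 = 20.3750

(4.5361, 13.7641, 0.2839, 20.3750)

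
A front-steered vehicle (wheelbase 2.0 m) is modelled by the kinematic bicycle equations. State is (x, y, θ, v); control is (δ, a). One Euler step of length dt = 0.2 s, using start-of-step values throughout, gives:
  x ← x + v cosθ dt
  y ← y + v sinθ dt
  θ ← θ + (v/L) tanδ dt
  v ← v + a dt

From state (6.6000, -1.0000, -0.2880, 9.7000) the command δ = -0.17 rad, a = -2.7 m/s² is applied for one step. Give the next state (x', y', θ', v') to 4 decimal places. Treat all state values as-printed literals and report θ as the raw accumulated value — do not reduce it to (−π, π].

x' = 6.6000 + 9.7000·cos(-0.2880)·0.2 = 8.4601
y' = -1.0000 + 9.7000·sin(-0.2880)·0.2 = -1.5510
θ' = -0.2880 + (9.7000/2.0)·tan(-0.17)·0.2 = -0.4545
v' = 9.7000 − 2.7000·0.2 = 9.1600

(8.4601, -1.5510, -0.4545, 9.1600)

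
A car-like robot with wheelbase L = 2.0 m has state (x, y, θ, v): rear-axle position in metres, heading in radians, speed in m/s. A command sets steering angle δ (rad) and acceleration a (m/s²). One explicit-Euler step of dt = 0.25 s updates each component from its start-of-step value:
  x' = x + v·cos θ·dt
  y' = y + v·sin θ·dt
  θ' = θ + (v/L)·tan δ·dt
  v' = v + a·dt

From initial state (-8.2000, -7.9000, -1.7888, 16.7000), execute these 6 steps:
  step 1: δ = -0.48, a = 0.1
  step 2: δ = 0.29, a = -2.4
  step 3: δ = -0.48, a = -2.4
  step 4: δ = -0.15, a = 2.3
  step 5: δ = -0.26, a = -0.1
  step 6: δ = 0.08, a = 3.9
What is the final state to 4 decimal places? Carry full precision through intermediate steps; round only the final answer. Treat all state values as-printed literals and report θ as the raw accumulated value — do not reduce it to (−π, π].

after step 1 (δ=-0.48, a=0.1): (-9.102973, -11.976183, -2.875575, 16.725000)
after step 2 (δ=0.29, a=-2.4): (-13.137150, -13.075396, -2.251706, 16.125000)
after step 3 (δ=-0.48, a=-2.4): (-15.674822, -16.207679, -3.301062, 15.525000)
after step 4 (δ=-0.15, a=2.3): (-19.506825, -15.591358, -3.594359, 16.100000)
after step 5 (δ=-0.26, a=-0.1): (-23.126268, -13.830603, -4.129727, 16.075000)
after step 6 (δ=0.08, a=3.9): (-25.337579, -10.474943, -3.968633, 17.050000)

(-25.3376, -10.4749, -3.9686, 17.0500)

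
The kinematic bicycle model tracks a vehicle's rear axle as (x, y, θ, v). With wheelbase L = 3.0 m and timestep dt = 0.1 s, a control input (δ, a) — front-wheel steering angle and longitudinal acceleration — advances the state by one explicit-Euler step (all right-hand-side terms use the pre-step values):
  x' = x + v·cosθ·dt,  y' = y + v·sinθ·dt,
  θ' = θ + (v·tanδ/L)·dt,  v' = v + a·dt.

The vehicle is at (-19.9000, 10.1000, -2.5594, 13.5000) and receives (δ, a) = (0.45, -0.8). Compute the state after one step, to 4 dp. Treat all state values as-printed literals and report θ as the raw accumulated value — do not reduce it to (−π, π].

x' = -19.9000 + 13.5000·cos(-2.5594)·0.1 = -21.0276
y' = 10.1000 + 13.5000·sin(-2.5594)·0.1 = 9.3577
θ' = -2.5594 + (13.5000/3.0)·tan(0.45)·0.1 = -2.3420
v' = 13.5000 − 0.8000·0.1 = 13.4200

(-21.0276, 9.3577, -2.3420, 13.4200)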